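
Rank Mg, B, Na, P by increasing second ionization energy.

Mg < P < B < Na

Consider each +1 ion: Mg⁺ still has 1 valence electron; B⁺ still has 2 valence electrons; Na⁺ is the bare [Ne] core; P⁺ still has 4 valence electrons.
Breaking into a closed-shell core is much more expensive than removing a leftover valence electron — Na has the largest IE_2 here.
Valence configurations: Mg⁺ [Ne]3s¹, B⁺ [He]2s², P⁺ [Ne]3s²3p².
Tabulated IE_2 (kJ/mol): Mg 1451, B 2427, Na 4562, P 1907.
Overall IE_2 order: Mg < P < B < Na.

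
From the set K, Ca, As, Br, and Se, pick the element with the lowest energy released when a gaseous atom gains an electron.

K is in period 4, group 1; Ca is in period 4, group 2; As is in period 4, group 15; Se is in period 4, group 16; Br is in period 4, group 17.
Atoms with high Z_eff and room in the valence shell (especially the halogens) have the most exothermic electron affinities.
All lie in period 4; the across-period trend (electron affinity increases left to right) applies, with the exception below.
Note the exception: K has a higher electron affinity than Ca, contrary to the simple trend — adding an electron to Ca (ns²) has to open a new, higher-energy np subshell, which is unfavourable.
For reference (kJ/mol): K 48, Ca 2, As 78, Se 195, Br 325.
The lowest energy released when a gaseous atom gains an electron among these belongs to Ca.

Ca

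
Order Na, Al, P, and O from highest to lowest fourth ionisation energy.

Al > Na > O > P

Consider each +3 ion: Na³⁺ is already 2 electrons into the core; Al³⁺ is the bare [Ne] core; P³⁺ still has 2 valence electrons; O³⁺ still has 3 valence electrons.
Breaking into a closed-shell core is much more expensive than removing a leftover valence electron — Na and Al have the largest IE_4 here.
Valence configurations: P³⁺ [Ne]3s², O³⁺ [He]2s²2p¹.
Approximate IE_4 values (kJ/mol): Na 9543, Al 11577, P 4964, O 7469.
So the fourth ionization energies run P < O < Na < Al.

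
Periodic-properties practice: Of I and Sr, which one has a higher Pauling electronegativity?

I

Sr is in period 5, group 2; I is in period 5, group 17.
Atoms toward the upper right of the periodic table pull bonding electrons most strongly.
All lie in period 5, so electronegativity increases left to right.
So I has the higher Pauling electronegativity (I > Sr).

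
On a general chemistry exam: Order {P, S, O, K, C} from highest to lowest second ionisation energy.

The second ionization energy removes an electron from the +1 ion. For each element: P⁺ still has 4 valence electrons; S⁺ still has 5 valence electrons; O⁺ still has 5 valence electrons; K⁺ is the bare [Ar] core; C⁺ still has 3 valence electrons.
Usually core removal costs more than valence removal, but here the competition is close: a tightly held n=2 valence electron can cost more to remove than an n=3 core electron, so the actual values have to decide it.
Valence configurations: P⁺ [Ne]3s²3p², S⁺ [Ne]3s²3p³, O⁺ [He]2s²2p³, C⁺ [He]2s²2p¹.
The numbers (kJ/mol): P 1907, S 2252, O 3388, K 3052, C 2353.
Putting it together, IE_2: P < S < C < K < O.

O > K > C > S > P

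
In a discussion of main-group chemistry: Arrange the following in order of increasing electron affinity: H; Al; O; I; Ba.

Ba < Al < H < O < I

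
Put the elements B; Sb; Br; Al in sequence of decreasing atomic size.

Sb, Al, Br, B

B is in period 2, group 13; Al is in period 3, group 13; Br is in period 4, group 17; Sb is in period 5, group 15.
Moving right in a period, electrons are added to the same shell under a stronger nuclear pull, so atoms get smaller; moving down, a new shell is opened and atoms get larger.
Neither a single period nor a single group — weigh both effects.
Br > B: the two effects oppose for this pair; the down-group effect wins (114 vs 85 pm).
Al > Br: period and group pull opposite ways; the across-period shift dominates (126 vs 114 pm).
Sb > Al: the two effects oppose for this pair; the down-group effect wins (140 vs 126 pm).
Approximate values (pm): B 85, Al 126, Br 114, Sb 140.
So from largest to smallest: Sb > Al > Br > B.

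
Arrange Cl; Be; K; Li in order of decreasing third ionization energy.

Consider each +2 ion: Cl²⁺ still has 5 valence electrons; Be²⁺ is the bare [He] core; K²⁺ is already 1 electron into the core; Li²⁺ is already 1 electron into the core.
Pulling an electron out of a noble-gas core costs far more than removing a remaining valence electron, so K, Li and Be sit at the high end of IE_3.
Tabulated IE_3 (kJ/mol): Cl 3822, Be 14849, K 4420, Li 11815.
Putting it together, IE_3: Cl < K < Li < Be.

Be > Li > K > Cl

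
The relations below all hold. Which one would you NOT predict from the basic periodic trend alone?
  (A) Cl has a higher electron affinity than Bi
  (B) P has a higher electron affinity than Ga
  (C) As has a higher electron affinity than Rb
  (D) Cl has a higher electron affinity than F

(D)

The general trend: electron affinity increases across a period and decreases down a group.
(A) Cl (period 3, group 17) vs Bi (period 6, group 15): the stated order agrees with the simple trend.
(B) P (period 3, group 15) vs Ga (period 4, group 13): the stated order agrees with the simple trend.
(C) As (period 4, group 15) vs Rb (period 5, group 1): the stated order agrees with the simple trend.
(D) Cl (period 3, group 17) vs F (period 2, group 17): the stated order contradicts the simple trend.
The exception is (D): F's small 2p subshell makes the incoming electron feel strong e⁻–e⁻ repulsion, so Cl actually releases more energy on gaining an electron.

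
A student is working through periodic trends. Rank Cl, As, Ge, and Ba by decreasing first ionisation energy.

Cl, As, Ge, Ba

Cl is in period 3, group 17; Ge is in period 4, group 14; As is in period 4, group 15; Ba is in period 6, group 2.
IE₁ increases left→right with effective nuclear charge and decreases top→bottom as the valence shell moves farther out.
These span different periods and groups, so the two trends combine.
Ge > Ba: both effects reinforce here, so Ge is clearly the higher of the two.
As > Ge: As lies to the right of Ge in period 4, so the across-period effect alone puts As higher.
Cl > As: relative to As, both the across-period and down-group shifts push Cl's first ionization energy up.
Approximate values (kJ/mol): Cl 1251, Ge 762, As 947, Ba 503.
So from highest to lowest: Cl > As > Ge > Ba.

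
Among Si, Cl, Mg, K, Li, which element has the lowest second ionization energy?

Mg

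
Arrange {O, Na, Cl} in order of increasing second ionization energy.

Cl < O < Na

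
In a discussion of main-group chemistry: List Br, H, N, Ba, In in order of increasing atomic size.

H < N < Br < In < Ba

H is in period 1, group 1; N is in period 2, group 15; Br is in period 4, group 17; In is in period 5, group 13; Ba is in period 6, group 2.
Atomic radius shrinks across a period as nuclear charge pulls the same shell inward, and grows down a group as new shells are added.
Neither a single period nor a single group — weigh both effects.
N > H: the two effects oppose for this pair; the down-group effect wins (71 vs 32 pm).
Br > N: period and group pull opposite ways; the down-group shift dominates (114 vs 71 pm).
In > Br: both effects reinforce here, so In is clearly the larger of the two.
Ba > In: both effects reinforce here, so Ba is clearly the larger of the two.
Tabulated atomic radius (pm): H 32, N 71, Br 114, In 142, Ba 196.
So from smallest to largest: H < N < Br < In < Ba.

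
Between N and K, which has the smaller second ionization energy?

Consider each +1 ion: N⁺ still has 4 valence electrons; K⁺ is the bare [Ar] core.
Pulling an electron out of a noble-gas core costs far more than removing a remaining valence electron, so K sits at the high end of IE_2.
The numbers (kJ/mol): N 2856, K 3052.
Overall IE_2 order: N < K.

N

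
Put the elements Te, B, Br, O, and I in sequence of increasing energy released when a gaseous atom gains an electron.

B is in period 2, group 13; O is in period 2, group 16; Br is in period 4, group 17; Te is in period 5, group 16; I is in period 5, group 17.
Atoms with high Z_eff and room in the valence shell (especially the halogens) have the most exothermic electron affinities.
Here both period and group differ, so the two effects have to be weighed against each other.
O > B: O lies to the right of B in period 2, so the across-period effect alone puts O higher.
Te > O: this pair runs against the simple trend — see the exception note.
I > Te: I lies to the right of Te in period 5, so the across-period effect alone puts I higher.
Br > I: Br sits above I in group 17, so the down-group effect alone puts Br higher.
Note the exception: Te has a higher electron affinity than O, contrary to the simple trend — O's compact 2p subshell gives strong electron–electron repulsion on the added electron.
Approximate values (kJ/mol): B 27, O 141, Br 325, Te 190, I 295.
So from lowest to highest: B < O < Te < I < Br.

B < O < Te < I < Br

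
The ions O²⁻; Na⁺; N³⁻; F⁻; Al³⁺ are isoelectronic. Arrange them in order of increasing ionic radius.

All of these have 10 electrons, so size is governed by nuclear charge alone: the more protons, the stronger the pull on the same electron cloud, and the smaller the ion.
Nuclear charges: Al³⁺ (Z=13), Na⁺ (Z=11), F⁻ (Z=9), O²⁻ (Z=8), N³⁻ (Z=7).
Smallest to largest: Al³⁺ < Na⁺ < F⁻ < O²⁻ < N³⁻.

Al³⁺ < Na⁺ < F⁻ < O²⁻ < N³⁻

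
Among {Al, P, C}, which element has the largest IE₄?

IE_4 is the cost of taking one more electron from the +3 cation: Al³⁺ is the bare [Ne] core; P³⁺ still has 2 valence electrons; C³⁺ still has 1 valence electron.
Breaking into a closed-shell core is much more expensive than removing a leftover valence electron — Al has the largest IE_4 here.
Valence configurations: P³⁺ [Ne]3s², C³⁺ [He]2s¹.
The numbers (kJ/mol): Al 11577, P 4964, C 6223.
Hence IE_4: P < C < Al.

Al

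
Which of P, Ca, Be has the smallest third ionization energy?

P

IE_3 is the cost of taking one more electron from the +2 cation: P²⁺ still has 3 valence electrons; Ca²⁺ is the bare [Ar] core; Be²⁺ is the bare [He] core.
Core electrons are held far more tightly than valence electrons, so Ca and Be top the IE_3 order.
The numbers (kJ/mol): P 2914, Ca 4912, Be 14849.
Overall IE_3 order: P < Ca < Be.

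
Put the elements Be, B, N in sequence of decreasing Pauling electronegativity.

Be is in period 2, group 2; B is in period 2, group 13; N is in period 2, group 15.
Atoms toward the upper right of the periodic table pull bonding electrons most strongly.
All lie in period 2, so electronegativity increases left to right.
So from highest to lowest: N > B > Be.

N > B > Be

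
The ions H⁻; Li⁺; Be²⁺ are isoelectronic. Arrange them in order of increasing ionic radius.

Be²⁺ < Li⁺ < H⁻

All of these have 2 electrons, so size is governed by nuclear charge alone: the more protons, the stronger the pull on the same electron cloud, and the smaller the ion.
Nuclear charges: Be²⁺ (Z=4), Li⁺ (Z=3), H⁻ (Z=1).
Smallest to largest: Be²⁺ < Li⁺ < H⁻.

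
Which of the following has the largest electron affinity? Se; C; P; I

I

Atoms with high Z_eff and room in the valence shell (especially the halogens) have the most exothermic electron affinities.
A diagonal step moves right (one effect) and down (the opposite effect) at once.
C > P: period and group pull opposite ways; the down-group shift dominates (122 vs 72 kJ/mol).
Se > C: period and group pull opposite ways; the across-period shift dominates (195 vs 122 kJ/mol).
I > Se: the two effects oppose for this pair; the across-period effect wins (295 vs 195 kJ/mol).
For reference (kJ/mol): C 122, P 72, Se 195, I 295.
The largest electron affinity among these belongs to I.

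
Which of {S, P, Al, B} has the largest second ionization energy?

Consider each +1 ion: S⁺ still has 5 valence electrons; P⁺ still has 4 valence electrons; Al⁺ still has 2 valence electrons; B⁺ still has 2 valence electrons.
All are still removing valence electrons, so compare the +1 ions as you would atoms: IE_2 generally rises across a period (higher Z_eff) and falls down a group (larger shell), subject to the usual subshell exceptions.
Valence configurations: S⁺ [Ne]3s²3p³, P⁺ [Ne]3s²3p², Al⁺ [Ne]3s², B⁺ [He]2s².
Approximate IE_2 values (kJ/mol): S 2252, P 1907, Al 1817, B 2427.
Putting it together, IE_2: Al < P < S < B.

B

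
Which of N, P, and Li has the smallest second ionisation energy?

P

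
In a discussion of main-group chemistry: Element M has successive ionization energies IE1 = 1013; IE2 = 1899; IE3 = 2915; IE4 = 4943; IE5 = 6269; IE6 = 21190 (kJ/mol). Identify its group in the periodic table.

Look for the largest jump between consecutive ionization energies: IE6/IE5 ≈ 3.4, far larger than any earlier ratio.
That jump marks the point where a core electron is being removed. So the atom has 5 valence electrons.
A main-group element with 5 valence electrons is in group 15.

Group 15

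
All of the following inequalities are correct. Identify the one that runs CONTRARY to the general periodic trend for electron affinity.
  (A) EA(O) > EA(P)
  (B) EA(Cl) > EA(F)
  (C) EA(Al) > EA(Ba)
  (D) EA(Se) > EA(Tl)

(B)

The general trend: electron affinity increases across a period and decreases down a group.
(A) O (period 2, group 16) vs P (period 3, group 15): the stated order agrees with the simple trend.
(B) Cl (period 3, group 17) vs F (period 2, group 17): the stated order contradicts the simple trend.
(C) Al (period 3, group 13) vs Ba (period 6, group 2): the stated order agrees with the simple trend.
(D) Se (period 4, group 16) vs Tl (period 6, group 13): the stated order agrees with the simple trend.
The exception is (B): F's small 2p subshell makes the incoming electron feel strong e⁻–e⁻ repulsion, so Cl actually releases more energy on gaining an electron.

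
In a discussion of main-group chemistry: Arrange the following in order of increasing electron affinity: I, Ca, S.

Ca, S, I

S is in period 3, group 16; Ca is in period 4, group 2; I is in period 5, group 17.
Adding an electron releases more energy for atoms nearer the top right (short of the noble gases).
These span different periods and groups, so the two trends combine.
S > Ca: relative to Ca, both the across-period and down-group shifts push S's electron affinity up.
I > S: the two effects oppose for this pair; the across-period effect wins (295 vs 200 kJ/mol).
Approximate values (kJ/mol): S 200, Ca 2, I 295.
So from lowest to highest: Ca < S < I.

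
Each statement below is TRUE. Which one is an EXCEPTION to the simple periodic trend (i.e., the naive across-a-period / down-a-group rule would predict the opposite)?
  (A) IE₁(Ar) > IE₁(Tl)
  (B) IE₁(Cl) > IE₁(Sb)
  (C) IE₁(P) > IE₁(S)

(C)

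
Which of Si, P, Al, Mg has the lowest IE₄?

Si

Consider each +3 ion: Si³⁺ still has 1 valence electron; P³⁺ still has 2 valence electrons; Al³⁺ is the bare [Ne] core; Mg³⁺ is already 1 electron into the core.
Pulling an electron out of a noble-gas core costs far more than removing a remaining valence electron, so Mg and Al sit at the high end of IE_4.
Valence configurations: Si³⁺ [Ne]3s¹, P³⁺ [Ne]3s².
Tabulated IE_4 (kJ/mol): Si 4356, P 4964, Al 11577, Mg 10543.
Hence IE_4: Si < P < Mg < Al.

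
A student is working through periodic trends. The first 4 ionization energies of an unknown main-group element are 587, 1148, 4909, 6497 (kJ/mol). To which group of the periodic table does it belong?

Group 2

Look for the largest jump between consecutive ionization energies: IE3/IE2 ≈ 4.3, far larger than any earlier ratio.
That jump marks the point where a core electron is being removed. So the atom has 2 valence electrons.
A main-group element with 2 valence electrons is in group 2.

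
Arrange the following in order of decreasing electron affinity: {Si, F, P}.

F is in period 2, group 17; Si is in period 3, group 14; P is in period 3, group 15.
Adding an electron releases more energy for atoms nearer the top right (short of the noble gases).
These span different periods and groups, so the two trends combine.
Si > P: this pair runs against the simple trend — see the exception note.
F > Si: relative to Si, both the across-period and down-group shifts push F's electron affinity up.
Note the exception: Si has a higher electron affinity than P, contrary to the simple trend — adding an electron to P's half-filled 3p³ is unfavourable, so Si (3p²) has the more exothermic EA.
For reference (kJ/mol): F 328, Si 134, P 72.
So from highest to lowest: F > Si > P.

F, Si, P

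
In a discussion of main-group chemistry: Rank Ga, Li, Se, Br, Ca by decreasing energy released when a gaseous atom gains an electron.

Li is in period 2, group 1; Ca is in period 4, group 2; Ga is in period 4, group 13; Se is in period 4, group 16; Br is in period 4, group 17.
Atoms with high Z_eff and room in the valence shell (especially the halogens) have the most exothermic electron affinities.
Here both period and group differ, so the two effects have to be weighed against each other.
Ga > Ca: Ga lies to the right of Ca in period 4, so the across-period effect alone puts Ga higher.
Li > Ga: period and group pull opposite ways; the down-group shift dominates (60 vs 29 kJ/mol).
Se > Li: the two effects oppose for this pair; the across-period effect wins (195 vs 60 kJ/mol).
Br > Se: both are in period 4; the period trend gives Br the larger value.
For reference (kJ/mol): Li 60, Ca 2, Ga 29, Se 195, Br 325.
So from highest to lowest: Br > Se > Li > Ga > Ca.

Br > Se > Li > Ga > Ca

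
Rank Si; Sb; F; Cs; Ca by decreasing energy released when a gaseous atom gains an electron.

F, Si, Sb, Cs, Ca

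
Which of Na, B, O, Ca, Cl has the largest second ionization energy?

Consider each +1 ion: Na⁺ is the bare [Ne] core; B⁺ still has 2 valence electrons; O⁺ still has 5 valence electrons; Ca⁺ still has 1 valence electron; Cl⁺ still has 6 valence electrons.
Core electrons are held far more tightly than valence electrons, so Na tops the IE_2 order.
Valence configurations: B⁺ [He]2s², O⁺ [He]2s²2p³, Ca⁺ [Ar]4s¹, Cl⁺ [Ne]3s²3p⁴.
Tabulated IE_2 (kJ/mol): Na 4562, B 2427, O 3388, Ca 1145, Cl 2298.
So the second ionization energies run Ca < Cl < B < O < Na.

Na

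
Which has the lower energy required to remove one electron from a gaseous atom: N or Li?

Li

Removing the outermost electron gets harder across a period and easier down a group.
All lie in period 2, so first ionization energy increases left to right.
So Li has the lower energy required to remove one electron from a gaseous atom (Li < N).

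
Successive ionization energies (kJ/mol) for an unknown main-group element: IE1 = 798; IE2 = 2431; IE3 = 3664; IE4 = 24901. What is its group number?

Look for the largest jump between consecutive ionization energies: IE4/IE3 ≈ 6.8, far larger than any earlier ratio.
That jump marks the point where a core electron is being removed. So the atom has 3 valence electrons.
A main-group element with 3 valence electrons is in group 13.

Group 13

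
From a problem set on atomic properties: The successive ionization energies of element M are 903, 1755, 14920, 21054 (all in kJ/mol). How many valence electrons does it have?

2

Look for the largest jump between consecutive ionization energies: IE3/IE2 ≈ 8.5, far larger than any earlier ratio.
That jump marks the point where a core electron is being removed. So the atom has 2 valence electrons.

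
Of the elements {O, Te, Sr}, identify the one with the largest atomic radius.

O is in period 2, group 16; Sr is in period 5, group 2; Te is in period 5, group 16.
Radius decreases left→right (rising Z_eff, same n) and increases top→bottom (higher n).
Here both period and group differ, so the two effects have to be weighed against each other.
Te > O: they share group 16; the group trend gives Te the larger value.
Sr > Te: both are in period 5; the period trend gives Sr the larger value.
For reference (pm): O 63, Sr 185, Te 136.
The largest atomic radius among these belongs to Sr.

Sr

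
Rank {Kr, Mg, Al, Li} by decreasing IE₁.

Li is in period 2, group 1; Mg is in period 3, group 2; Al is in period 3, group 13; Kr is in period 4, group 18.
First ionization energy rises across a period (greater Z_eff holds electrons more tightly) and falls down a group (valence electrons are farther from the nucleus).
Here both period and group differ, so the two effects have to be weighed against each other.
Al > Li: period and group pull opposite ways; the across-period shift dominates (578 vs 520 kJ/mol).
Mg > Al: this pair runs against the simple trend — see the exception note.
Kr > Mg: period and group pull opposite ways; the across-period shift dominates (1351 vs 738 kJ/mol).
Note the exception: Mg has a higher first ionization energy than Al, contrary to the simple trend — Al's single 3p electron is easier to remove than one from Mg's filled 3s².
Approximate values (kJ/mol): Li 520, Mg 738, Al 578, Kr 1351.
So from highest to lowest: Kr > Mg > Al > Li.

Kr > Mg > Al > Li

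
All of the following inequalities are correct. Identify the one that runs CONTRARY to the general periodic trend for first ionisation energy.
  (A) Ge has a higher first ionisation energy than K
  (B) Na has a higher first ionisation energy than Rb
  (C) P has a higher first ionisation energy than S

(C)

The general trend: first ionisation energy increases across a period and decreases down a group.
(A) Ge (period 4, group 14) vs K (period 4, group 1): the stated order agrees with the simple trend.
(B) Na (period 3, group 1) vs Rb (period 5, group 1): the stated order agrees with the simple trend.
(C) P (period 3, group 15) vs S (period 3, group 16): the stated order contradicts the simple trend.
The exception is (C): S (3p⁴) ionizes more easily than half-filled P (3p³) because the paired 3p electron in S is pushed out by e⁻–e⁻ repulsion.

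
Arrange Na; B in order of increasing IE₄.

Na, B

Consider each +3 ion: Na³⁺ is already 2 electrons into the core; B³⁺ is the bare [He] core.
All of these are removing an electron from a noble-gas core or deeper; the smaller core (lower principal quantum number) is held far more tightly, and within a period the higher nuclear charge binds the same core more tightly.
The numbers (kJ/mol): Na 9543, B 25026.
Overall IE_4 order: Na < B.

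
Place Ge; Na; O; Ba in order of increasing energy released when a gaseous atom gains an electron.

Ba, Na, Ge, O

O is in period 2, group 16; Na is in period 3, group 1; Ge is in period 4, group 14; Ba is in period 6, group 2.
Atoms with high Z_eff and room in the valence shell (especially the halogens) have the most exothermic electron affinities.
Neither a single period nor a single group — weigh both effects.
Na > Ba: the two effects oppose for this pair; the down-group effect wins (53 vs 14 kJ/mol).
Ge > Na: the two effects oppose for this pair; the across-period effect wins (119 vs 53 kJ/mol).
O > Ge: relative to Ge, both the across-period and down-group shifts push O's electron affinity up.
Tabulated electron affinity (kJ/mol): O 141, Na 53, Ge 119, Ba 14.
So from lowest to highest: Ba < Na < Ge < O.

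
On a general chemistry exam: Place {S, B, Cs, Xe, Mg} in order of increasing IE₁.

Cs < Mg < B < S < Xe

B is in period 2, group 13; Mg is in period 3, group 2; S is in period 3, group 16; Xe is in period 5, group 18; Cs is in period 6, group 1.
Removing the outermost electron gets harder across a period and easier down a group.
Here both period and group differ, so the two effects have to be weighed against each other.
Mg > Cs: relative to Cs, both the across-period and down-group shifts push Mg's first ionization energy up.
B > Mg: both effects reinforce here, so B is clearly the higher of the two.
S > B: the two effects oppose for this pair; the across-period effect wins (1000 vs 801 kJ/mol).
Xe > S: period and group pull opposite ways; the across-period shift dominates (1170 vs 1000 kJ/mol).
Approximate values (kJ/mol): B 801, Mg 738, S 1000, Xe 1170, Cs 376.
So from lowest to highest: Cs < Mg < B < S < Xe.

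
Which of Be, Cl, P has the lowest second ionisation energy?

Be

Consider each +1 ion: Be⁺ still has 1 valence electron; Cl⁺ still has 6 valence electrons; P⁺ still has 4 valence electrons.
All are still removing valence electrons, so compare the +1 ions as you would atoms: IE_2 generally rises across a period (higher Z_eff) and falls down a group (larger shell), subject to the usual subshell exceptions.
Valence configurations: Be⁺ [He]2s¹, Cl⁺ [Ne]3s²3p⁴, P⁺ [Ne]3s²3p².
The numbers (kJ/mol): Be 1757, Cl 2298, P 1907.
Hence IE_2: Be < P < Cl.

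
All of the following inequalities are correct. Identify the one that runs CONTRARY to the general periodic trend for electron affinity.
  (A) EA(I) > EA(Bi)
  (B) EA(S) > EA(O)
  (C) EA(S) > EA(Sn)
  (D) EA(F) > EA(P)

(B)

The general trend: electron affinity increases across a period and decreases down a group.
(A) I (period 5, group 17) vs Bi (period 6, group 15): the stated order agrees with the simple trend.
(B) S (period 3, group 16) vs O (period 2, group 16): the stated order contradicts the simple trend.
(C) S (period 3, group 16) vs Sn (period 5, group 14): the stated order agrees with the simple trend.
(D) F (period 2, group 17) vs P (period 3, group 15): the stated order agrees with the simple trend.
The exception is (B): the compact 2p subshell of O repels the added electron more than S's larger 3p does.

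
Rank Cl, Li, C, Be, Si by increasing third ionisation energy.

Si, Cl, C, Li, Be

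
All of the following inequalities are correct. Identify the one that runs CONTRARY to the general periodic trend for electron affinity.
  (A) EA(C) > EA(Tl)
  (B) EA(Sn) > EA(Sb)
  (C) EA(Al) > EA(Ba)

The general trend: electron affinity increases across a period and decreases down a group.
(A) C (period 2, group 14) vs Tl (period 6, group 13): the stated order agrees with the simple trend.
(B) Sn (period 5, group 14) vs Sb (period 5, group 15): the stated order contradicts the simple trend.
(C) Al (period 3, group 13) vs Ba (period 6, group 2): the stated order agrees with the simple trend.
The exception is (B): adding an electron to Sb's half-filled 5p³ is unfavourable, so Sn has the more exothermic EA.

(B)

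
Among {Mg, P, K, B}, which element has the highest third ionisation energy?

After 2 electrons have been removed, what remains? Mg²⁺ is the bare [Ne] core; P²⁺ still has 3 valence electrons; K²⁺ is already 1 electron into the core; B²⁺ still has 1 valence electron.
Pulling an electron out of a noble-gas core costs far more than removing a remaining valence electron, so K and Mg sit at the high end of IE_3.
Valence configurations: P²⁺ [Ne]3s²3p¹, B²⁺ [He]2s¹.
Approximate IE_3 values (kJ/mol): Mg 7733, P 2914, K 4420, B 3660.
Hence IE_3: P < B < K < Mg.

Mg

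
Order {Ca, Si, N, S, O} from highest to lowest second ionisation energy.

O > N > S > Si > Ca

IE_2 is the cost of taking one more electron from the +1 cation: Ca⁺ still has 1 valence electron; Si⁺ still has 3 valence electrons; N⁺ still has 4 valence electrons; S⁺ still has 5 valence electrons; O⁺ still has 5 valence electrons.
All are still removing valence electrons, so compare the +1 ions as you would atoms: IE_2 generally rises across a period (higher Z_eff) and falls down a group (larger shell), subject to the usual subshell exceptions.
Valence configurations: Ca⁺ [Ar]4s¹, Si⁺ [Ne]3s²3p¹, N⁺ [He]2s²2p², S⁺ [Ne]3s²3p³, O⁺ [He]2s²2p³.
Approximate IE_2 values (kJ/mol): Ca 1145, Si 1577, N 2856, S 2252, O 3388.
Overall IE_2 order: Ca < Si < S < N < O.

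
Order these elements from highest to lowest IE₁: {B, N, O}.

B is in period 2, group 13; N is in period 2, group 15; O is in period 2, group 16.
First ionization energy rises across a period (greater Z_eff holds electrons more tightly) and falls down a group (valence electrons are farther from the nucleus).
All lie in period 2; the across-period trend (first ionization energy increases left to right) applies, with the exception below.
Note the exception: N has a higher first ionization energy than O, contrary to the simple trend — pairing an electron in O's 2p⁴ costs repulsion energy, so O ionizes more easily than half-filled N (2p³).
For reference (kJ/mol): B 801, N 1402, O 1314.
So from highest to lowest: N > O > B.

N > O > B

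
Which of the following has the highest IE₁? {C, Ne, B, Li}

Ne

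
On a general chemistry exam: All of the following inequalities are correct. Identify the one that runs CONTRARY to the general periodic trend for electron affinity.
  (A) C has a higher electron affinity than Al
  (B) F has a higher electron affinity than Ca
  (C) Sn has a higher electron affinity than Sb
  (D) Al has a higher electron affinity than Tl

(C)

The general trend: electron affinity increases across a period and decreases down a group.
(A) C (period 2, group 14) vs Al (period 3, group 13): the stated order agrees with the simple trend.
(B) F (period 2, group 17) vs Ca (period 4, group 2): the stated order agrees with the simple trend.
(C) Sn (period 5, group 14) vs Sb (period 5, group 15): the stated order contradicts the simple trend.
(D) Al (period 3, group 13) vs Tl (period 6, group 13): the stated order agrees with the simple trend.
The exception is (C): adding an electron to Sb's half-filled 5p³ is unfavourable, so Sn has the more exothermic EA.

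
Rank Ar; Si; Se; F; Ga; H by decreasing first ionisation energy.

F, Ar, H, Se, Si, Ga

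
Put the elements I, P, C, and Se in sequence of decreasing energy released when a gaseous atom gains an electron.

I > Se > C > P

C is in period 2, group 14; P is in period 3, group 15; Se is in period 4, group 16; I is in period 5, group 17.
Adding an electron releases more energy for atoms nearer the top right (short of the noble gases).
A diagonal step moves right (one effect) and down (the opposite effect) at once.
C > P: period and group pull opposite ways; the down-group shift dominates (122 vs 72 kJ/mol).
Se > C: period and group pull opposite ways; the across-period shift dominates (195 vs 122 kJ/mol).
I > Se: period and group pull opposite ways; the across-period shift dominates (295 vs 195 kJ/mol).
For reference (kJ/mol): C 122, P 72, Se 195, I 295.
So from highest to lowest: I > Se > C > P.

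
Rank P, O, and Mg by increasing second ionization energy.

Mg < P < O

The second ionization energy removes an electron from the +1 ion. For each element: P⁺ still has 4 valence electrons; O⁺ still has 5 valence electrons; Mg⁺ still has 1 valence electron.
All are still removing valence electrons, so compare the +1 ions as you would atoms: IE_2 generally rises across a period (higher Z_eff) and falls down a group (larger shell), subject to the usual subshell exceptions.
Valence configurations: P⁺ [Ne]3s²3p², O⁺ [He]2s²2p³, Mg⁺ [Ne]3s¹.
Approximate IE_2 values (kJ/mol): P 1907, O 3388, Mg 1451.
Overall IE_2 order: Mg < P < O.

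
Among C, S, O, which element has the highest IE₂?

O

The second ionization energy removes an electron from the +1 ion. For each element: C⁺ still has 3 valence electrons; S⁺ still has 5 valence electrons; O⁺ still has 5 valence electrons.
All are still removing valence electrons, so compare the +1 ions as you would atoms: IE_2 generally rises across a period (higher Z_eff) and falls down a group (larger shell), subject to the usual subshell exceptions.
Valence configurations: C⁺ [He]2s²2p¹, S⁺ [Ne]3s²3p³, O⁺ [He]2s²2p³.
Approximate IE_2 values (kJ/mol): C 2353, S 2252, O 3388.
Overall IE_2 order: S < C < O.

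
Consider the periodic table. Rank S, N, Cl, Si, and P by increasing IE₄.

The fourth ionization energy removes an electron from the +3 ion. For each element: S³⁺ still has 3 valence electrons; N³⁺ still has 2 valence electrons; Cl³⁺ still has 4 valence electrons; Si³⁺ still has 1 valence electron; P³⁺ still has 2 valence electrons.
All are still removing valence electrons, so compare the +3 ions as you would atoms: IE_4 generally rises across a period (higher Z_eff) and falls down a group (larger shell), subject to the usual subshell exceptions.
Valence configurations: S³⁺ [Ne]3s²3p¹, N³⁺ [He]2s², Cl³⁺ [Ne]3s²3p², Si³⁺ [Ne]3s¹, P³⁺ [Ne]3s².
S³⁺ loses a lone 3p electron whereas P³⁺ must break into a filled 3s² pair, so IE_4(P) > IE_4(S) even though S has the higher nuclear charge.
Tabulated IE_4 (kJ/mol): S 4556, N 7475, Cl 5159, Si 4356, P 4964.
So the fourth ionization energies run Si < S < P < Cl < N.

Si < S < P < Cl < N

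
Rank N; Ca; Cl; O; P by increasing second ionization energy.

Consider each +1 ion: N⁺ still has 4 valence electrons; Ca⁺ still has 1 valence electron; Cl⁺ still has 6 valence electrons; O⁺ still has 5 valence electrons; P⁺ still has 4 valence electrons.
All are still removing valence electrons, so compare the +1 ions as you would atoms: IE_2 generally rises across a period (higher Z_eff) and falls down a group (larger shell), subject to the usual subshell exceptions.
Valence configurations: N⁺ [He]2s²2p², Ca⁺ [Ar]4s¹, Cl⁺ [Ne]3s²3p⁴, O⁺ [He]2s²2p³, P⁺ [Ne]3s²3p².
Tabulated IE_2 (kJ/mol): N 2856, Ca 1145, Cl 2298, O 3388, P 1907.
Hence IE_2: Ca < P < Cl < N < O.

Ca < P < Cl < N < O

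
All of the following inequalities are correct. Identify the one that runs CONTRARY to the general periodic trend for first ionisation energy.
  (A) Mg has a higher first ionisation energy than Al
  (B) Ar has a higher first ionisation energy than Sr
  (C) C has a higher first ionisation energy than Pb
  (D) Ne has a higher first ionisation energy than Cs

The general trend: first ionisation energy increases across a period and decreases down a group.
(A) Mg (period 3, group 2) vs Al (period 3, group 13): the stated order contradicts the simple trend.
(B) Ar (period 3, group 18) vs Sr (period 5, group 2): the stated order agrees with the simple trend.
(C) C (period 2, group 14) vs Pb (period 6, group 14): the stated order agrees with the simple trend.
(D) Ne (period 2, group 18) vs Cs (period 6, group 1): the stated order agrees with the simple trend.
The exception is (A): Al's single 3p electron is easier to remove than one from Mg's filled 3s².

(A)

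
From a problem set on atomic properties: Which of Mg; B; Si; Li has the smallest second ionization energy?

Mg

After 1 electron has been removed, what remains? Mg⁺ still has 1 valence electron; B⁺ still has 2 valence electrons; Si⁺ still has 3 valence electrons; Li⁺ is the bare [He] core.
Core electrons are held far more tightly than valence electrons, so Li tops the IE_2 order.
Valence configurations: Mg⁺ [Ne]3s¹, B⁺ [He]2s², Si⁺ [Ne]3s²3p¹.
Tabulated IE_2 (kJ/mol): Mg 1451, B 2427, Si 1577, Li 7298.
Hence IE_2: Mg < Si < B < Li.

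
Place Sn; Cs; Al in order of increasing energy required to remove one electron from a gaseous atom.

Cs, Al, Sn

First ionization energy rises across a period (greater Z_eff holds electrons more tightly) and falls down a group (valence electrons are farther from the nucleus).
Here both period and group differ, so the two effects have to be weighed against each other.
Al > Cs: relative to Cs, both the across-period and down-group shifts push Al's first ionization energy up.
Sn > Al: period and group pull opposite ways; the across-period shift dominates (709 vs 578 kJ/mol).
Approximate values (kJ/mol): Al 578, Sn 709, Cs 376.
So from lowest to highest: Cs < Al < Sn.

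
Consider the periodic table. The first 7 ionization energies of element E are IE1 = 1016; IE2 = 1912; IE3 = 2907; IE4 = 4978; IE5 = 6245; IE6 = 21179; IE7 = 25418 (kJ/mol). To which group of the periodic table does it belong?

Group 15

Look for the largest jump between consecutive ionization energies: IE6/IE5 ≈ 3.4, far larger than any earlier ratio.
That jump marks the point where a core electron is being removed. So the atom has 5 valence electrons.
A main-group element with 5 valence electrons is in group 15.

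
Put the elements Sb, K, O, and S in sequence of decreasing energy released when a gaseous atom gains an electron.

Electron affinity generally becomes more exothermic across a period toward the halogens and less exothermic down a group.
These span different periods and groups, so the two trends combine.
Sb > K: the two effects oppose for this pair; the across-period effect wins (103 vs 48 kJ/mol).
O > Sb: both effects reinforce here, so O is clearly the higher of the two.
S > O: this pair runs against the simple trend — see the exception note.
Note the exception: S has a higher electron affinity than O, contrary to the simple trend — the compact 2p subshell of O repels the added electron more than S's larger 3p does.
Approximate values (kJ/mol): O 141, S 200, K 48, Sb 103.
So from highest to lowest: S > O > Sb > K.

S > O > Sb > K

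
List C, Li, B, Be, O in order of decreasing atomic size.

Li is in period 2, group 1; Be is in period 2, group 2; B is in period 2, group 13; C is in period 2, group 14; O is in period 2, group 16.
Across a period the added protons contract the valence shell; down a group each new principal shell makes the atom larger.
All lie in period 2, so atomic radius increases right to left.
So from largest to smallest: Li > Be > B > C > O.

Li > Be > B > C > O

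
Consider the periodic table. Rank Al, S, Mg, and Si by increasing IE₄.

Si, S, Mg, Al

IE_4 is the cost of taking one more electron from the +3 cation: Al³⁺ is the bare [Ne] core; S³⁺ still has 3 valence electrons; Mg³⁺ is already 1 electron into the core; Si³⁺ still has 1 valence electron.
Pulling an electron out of a noble-gas core costs far more than removing a remaining valence electron, so Mg and Al sit at the high end of IE_4.
Valence configurations: S³⁺ [Ne]3s²3p¹, Si³⁺ [Ne]3s¹.
Approximate IE_4 values (kJ/mol): Al 11577, S 4556, Mg 10543, Si 4356.
So the fourth ionization energies run Si < S < Mg < Al.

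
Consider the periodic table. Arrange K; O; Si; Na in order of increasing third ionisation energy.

Si < K < O < Na

IE_3 is the cost of taking one more electron from the +2 cation: K²⁺ is already 1 electron into the core; O²⁺ still has 4 valence electrons; Si²⁺ still has 2 valence electrons; Na²⁺ is already 1 electron into the core.
Usually core removal costs more than valence removal, but here the competition is close: a tightly held n=2 valence electron can cost more to remove than an n=3 core electron, so the actual values have to decide it.
Valence configurations: O²⁺ [He]2s²2p², Si²⁺ [Ne]3s².
Approximate IE_3 values (kJ/mol): K 4420, O 5300, Si 3232, Na 6910.
Overall IE_3 order: Si < K < O < Na.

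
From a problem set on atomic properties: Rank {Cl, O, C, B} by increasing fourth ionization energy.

Cl < C < O < B

After 3 electrons have been removed, what remains? Cl³⁺ still has 4 valence electrons; O³⁺ still has 3 valence electrons; C³⁺ still has 1 valence electron; B³⁺ is the bare [He] core.
Breaking into a closed-shell core is much more expensive than removing a leftover valence electron — B has the largest IE_4 here.
Valence configurations: Cl³⁺ [Ne]3s²3p², O³⁺ [He]2s²2p¹, C³⁺ [He]2s¹.
The numbers (kJ/mol): Cl 5159, O 7469, C 6223, B 25026.
Hence IE_4: Cl < C < O < B.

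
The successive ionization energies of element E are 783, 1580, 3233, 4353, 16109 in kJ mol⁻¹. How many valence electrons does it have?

4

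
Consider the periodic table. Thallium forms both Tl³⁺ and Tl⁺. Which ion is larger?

Both ions have Z = 81 protons, but Tl³⁺ has lost more electrons, so its remaining electrons feel a larger effective nuclear charge per electron and are pulled in more tightly.
Higher positive charge → smaller ion, so Tl⁺ > Tl³⁺.

Tl⁺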